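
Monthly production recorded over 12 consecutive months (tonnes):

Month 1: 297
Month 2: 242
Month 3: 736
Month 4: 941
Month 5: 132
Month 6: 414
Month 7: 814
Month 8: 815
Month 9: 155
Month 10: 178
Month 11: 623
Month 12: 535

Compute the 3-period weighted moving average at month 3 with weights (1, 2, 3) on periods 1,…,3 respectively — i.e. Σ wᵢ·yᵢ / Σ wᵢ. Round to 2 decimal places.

498.17

Weighted sum: 1·297 + 2·242 + 3·736 = 297 + 484 + 2208 = 2989
Weight total: 1 + 2 + 3 = 6
WMA = 2989 / 6 = 498.17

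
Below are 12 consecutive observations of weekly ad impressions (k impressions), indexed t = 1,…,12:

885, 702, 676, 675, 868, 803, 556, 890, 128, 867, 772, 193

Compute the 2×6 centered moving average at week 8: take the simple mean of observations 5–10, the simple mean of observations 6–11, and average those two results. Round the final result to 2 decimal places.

677.33

Sum over 5–10: 868 + 803 + 556 + 890 + 128 + 867 = 4112
Sum over 6–11: 803 + 556 + 890 + 128 + 867 + 772 = 4016
CMA at t=8 = (4112 + 4016) / (2·6) = 8128 / 12 = 677.33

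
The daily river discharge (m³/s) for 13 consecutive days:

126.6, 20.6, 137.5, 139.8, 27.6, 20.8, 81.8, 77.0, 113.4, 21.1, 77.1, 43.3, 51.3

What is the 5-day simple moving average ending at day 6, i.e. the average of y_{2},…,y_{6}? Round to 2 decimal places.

69.26

Sum of periods 2–6: 20.6 + 137.5 + 139.8 + 27.6 + 20.8 = 346.3
Divide by 5: 346.3 / 5 = 69.26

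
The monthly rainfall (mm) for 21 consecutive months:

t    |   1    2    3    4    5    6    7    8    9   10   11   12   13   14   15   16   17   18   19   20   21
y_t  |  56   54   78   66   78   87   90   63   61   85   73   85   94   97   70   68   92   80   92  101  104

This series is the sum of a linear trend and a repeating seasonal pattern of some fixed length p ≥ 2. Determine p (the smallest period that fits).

7

First differences y_{t+1} − y_t: -2, 24, -12, 12, 9, 3, -27, -2, 24, -12, 12, 9, 3, -27, -2, 24, …
The difference pattern repeats every 7 terms and not for any smaller step, so p = 7.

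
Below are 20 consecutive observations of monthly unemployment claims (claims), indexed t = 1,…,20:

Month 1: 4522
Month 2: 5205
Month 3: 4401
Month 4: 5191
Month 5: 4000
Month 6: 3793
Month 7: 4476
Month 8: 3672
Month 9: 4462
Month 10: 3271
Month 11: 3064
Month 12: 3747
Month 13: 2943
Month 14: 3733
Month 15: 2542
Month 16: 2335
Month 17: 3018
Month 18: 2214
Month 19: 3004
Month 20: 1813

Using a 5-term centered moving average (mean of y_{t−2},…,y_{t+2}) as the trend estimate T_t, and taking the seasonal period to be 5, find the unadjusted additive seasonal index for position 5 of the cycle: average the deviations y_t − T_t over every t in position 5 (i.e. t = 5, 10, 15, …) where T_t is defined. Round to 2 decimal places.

Season position 5 occurs at t = 5, 10, 15 (where T_t is defined).
t=5: T_5 = 4372.2000; y_5 − T_5 = 4000 − 4372.2000 = -372.2000
t=10: T_10 = 3643.2000; y_10 − T_10 = 3271 − 3643.2000 = -372.2000
t=15: T_15 = 2914.2000; y_15 − T_15 = 2542 − 2914.2000 = -372.2000
Mean deviation: (-372.2000 + -372.2000 + -372.2000) / 3 = -372.20

-372.20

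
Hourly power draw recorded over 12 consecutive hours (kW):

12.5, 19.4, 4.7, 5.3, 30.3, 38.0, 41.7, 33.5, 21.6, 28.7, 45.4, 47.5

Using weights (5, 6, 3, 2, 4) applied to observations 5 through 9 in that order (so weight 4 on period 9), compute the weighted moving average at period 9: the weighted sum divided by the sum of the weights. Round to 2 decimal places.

Weighted sum: 5·30.3 + 6·38.0 + 3·41.7 + 2·33.5 + 4·21.6 = 151.5 + 228.0 + 125.1 + 67.0 + 86.4 = 658.0
Weight total: 5 + 6 + 3 + 2 + 4 = 20
WMA = 658.0 / 20 = 32.90

32.90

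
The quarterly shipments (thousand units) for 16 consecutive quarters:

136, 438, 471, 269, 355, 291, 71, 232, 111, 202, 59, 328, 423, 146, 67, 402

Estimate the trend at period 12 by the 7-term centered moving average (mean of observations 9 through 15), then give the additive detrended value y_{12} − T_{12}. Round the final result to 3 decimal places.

137.143

Trend T_12 = (111 + 202 + 59 + 328 + 423 + 146 + 67) / 7 = 1336/7 = 190.85714
Detrended value: 328 − 190.85714 = 137.143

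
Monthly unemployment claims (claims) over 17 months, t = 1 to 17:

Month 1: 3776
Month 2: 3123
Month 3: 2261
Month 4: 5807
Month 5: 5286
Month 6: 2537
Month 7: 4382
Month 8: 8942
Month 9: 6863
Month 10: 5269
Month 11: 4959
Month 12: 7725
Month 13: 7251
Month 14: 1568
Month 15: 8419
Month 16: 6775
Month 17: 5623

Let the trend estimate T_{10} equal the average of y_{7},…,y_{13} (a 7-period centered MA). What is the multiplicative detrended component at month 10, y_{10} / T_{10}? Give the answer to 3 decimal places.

0.813

Trend T_10 = (4382 + 8942 + 6863 + 5269 + 4959 + 7725 + 7251) / 7 = 45391/7 = 6484.42857
Ratio to trend: 5269 / 6484.42857 = 0.813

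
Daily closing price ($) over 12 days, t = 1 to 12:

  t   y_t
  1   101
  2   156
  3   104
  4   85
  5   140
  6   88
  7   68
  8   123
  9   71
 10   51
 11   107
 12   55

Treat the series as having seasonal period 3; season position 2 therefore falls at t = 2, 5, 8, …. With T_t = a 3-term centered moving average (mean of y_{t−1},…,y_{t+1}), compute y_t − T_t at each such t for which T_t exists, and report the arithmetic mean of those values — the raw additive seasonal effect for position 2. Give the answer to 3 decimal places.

Season position 2 occurs at t = 2, 5, 8, 11 (where T_t is defined).
t=2: T_2 = 120.33333; y_2 − T_2 = 156 − 120.33333 = 35.66667
t=5: T_5 = 104.33333; y_5 − T_5 = 140 − 104.33333 = 35.66667
t=8: T_8 = 87.33333; y_8 − T_8 = 123 − 87.33333 = 35.66667
t=11: T_11 = 71.00000; y_11 − T_11 = 107 − 71.00000 = 36.00000
Mean deviation: (35.66667 + 35.66667 + 35.66667 + 36.00000) / 4 = 35.750

35.750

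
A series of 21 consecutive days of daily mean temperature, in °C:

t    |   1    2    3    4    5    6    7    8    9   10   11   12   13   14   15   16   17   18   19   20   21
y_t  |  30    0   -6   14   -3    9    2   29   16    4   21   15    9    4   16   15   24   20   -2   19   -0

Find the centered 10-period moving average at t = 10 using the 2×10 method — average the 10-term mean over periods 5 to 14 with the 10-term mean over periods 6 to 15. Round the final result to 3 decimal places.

Sum over 5–14: (-3) + 9 + 2 + 29 + 16 + 4 + 21 + 15 + 9 + 4 = 106
Sum over 6–15: 9 + 2 + 29 + 16 + 4 + 21 + 15 + 9 + 4 + 16 = 125
CMA at t=10 = (106 + 125) / (2·10) = 231 / 20 = 11.550

11.550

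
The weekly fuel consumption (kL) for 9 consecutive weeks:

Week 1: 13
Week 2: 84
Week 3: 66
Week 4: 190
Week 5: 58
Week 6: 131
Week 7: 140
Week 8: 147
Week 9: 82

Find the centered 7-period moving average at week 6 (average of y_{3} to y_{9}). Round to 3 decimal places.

116.286

Sum of periods 3–9: 66 + 190 + 58 + 131 + 140 + 147 + 82 = 814
Divide by 7: 814 / 7 = 116.286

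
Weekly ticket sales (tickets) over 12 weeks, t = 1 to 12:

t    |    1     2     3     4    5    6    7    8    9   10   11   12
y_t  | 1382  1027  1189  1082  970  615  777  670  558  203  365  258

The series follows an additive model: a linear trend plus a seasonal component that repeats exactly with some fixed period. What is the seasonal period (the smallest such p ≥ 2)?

4

First differences y_{t+1} − y_t: -355, 162, -107, -112, -355, 162, -107, -112, -355, 162, …
The difference pattern repeats every 4 terms and not for any smaller step, so p = 4.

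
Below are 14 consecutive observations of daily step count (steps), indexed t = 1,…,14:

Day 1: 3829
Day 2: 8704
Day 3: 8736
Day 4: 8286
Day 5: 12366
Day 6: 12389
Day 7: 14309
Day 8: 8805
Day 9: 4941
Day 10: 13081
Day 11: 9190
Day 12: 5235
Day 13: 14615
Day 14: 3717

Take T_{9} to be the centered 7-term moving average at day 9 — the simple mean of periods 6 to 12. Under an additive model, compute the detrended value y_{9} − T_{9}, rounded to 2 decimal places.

-4766.14

Trend T_9 = (12389 + 14309 + 8805 + 4941 + 13081 + 9190 + 5235) / 7 = 67950/7 = 9707.1429
Detrended value: 4941 − 9707.1429 = -4766.14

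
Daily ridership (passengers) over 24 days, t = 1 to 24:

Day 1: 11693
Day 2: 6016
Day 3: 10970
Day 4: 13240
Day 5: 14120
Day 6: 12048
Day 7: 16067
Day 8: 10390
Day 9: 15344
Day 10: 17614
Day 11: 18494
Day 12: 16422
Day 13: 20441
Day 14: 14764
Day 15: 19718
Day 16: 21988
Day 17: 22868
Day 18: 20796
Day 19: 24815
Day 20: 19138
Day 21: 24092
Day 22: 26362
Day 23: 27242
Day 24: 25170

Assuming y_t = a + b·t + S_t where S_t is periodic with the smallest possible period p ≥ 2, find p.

6

First differences y_{t+1} − y_t: -5677, 4954, 2270, 880, -2072, 4019, -5677, 4954, 2270, 880, -2072, 4019, -5677, 4954, …
The difference pattern repeats every 6 terms and not for any smaller step, so p = 6.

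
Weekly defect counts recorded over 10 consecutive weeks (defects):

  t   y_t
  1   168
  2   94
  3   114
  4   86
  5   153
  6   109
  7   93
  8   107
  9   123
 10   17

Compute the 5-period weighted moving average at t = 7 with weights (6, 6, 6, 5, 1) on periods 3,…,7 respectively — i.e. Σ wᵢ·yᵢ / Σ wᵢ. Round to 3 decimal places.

114.833

Weighted sum: 6·114 + 6·86 + 6·153 + 5·109 + 1·93 = 684 + 516 + 918 + 545 + 93 = 2756
Weight total: 6 + 6 + 6 + 5 + 1 = 24
WMA = 2756 / 24 = 114.833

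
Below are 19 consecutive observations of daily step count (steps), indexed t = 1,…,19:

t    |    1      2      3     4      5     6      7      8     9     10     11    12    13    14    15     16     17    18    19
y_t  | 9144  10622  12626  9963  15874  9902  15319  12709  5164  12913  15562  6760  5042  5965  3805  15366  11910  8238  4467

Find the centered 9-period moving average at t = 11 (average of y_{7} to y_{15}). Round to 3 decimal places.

9248.778

Sum of periods 7–15: 15319 + 12709 + 5164 + 12913 + 15562 + 6760 + 5042 + 5965 + 3805 = 83239
Divide by 9: 83239 / 9 = 9248.778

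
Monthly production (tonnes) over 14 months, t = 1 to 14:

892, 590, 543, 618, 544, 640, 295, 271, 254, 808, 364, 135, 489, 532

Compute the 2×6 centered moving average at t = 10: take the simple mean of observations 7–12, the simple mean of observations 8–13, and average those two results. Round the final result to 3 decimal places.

Sum over 7–12: 295 + 271 + 254 + 808 + 364 + 135 = 2127
Sum over 8–13: 271 + 254 + 808 + 364 + 135 + 489 = 2321
CMA at t=10 = (2127 + 2321) / (2·6) = 4448 / 12 = 370.667

370.667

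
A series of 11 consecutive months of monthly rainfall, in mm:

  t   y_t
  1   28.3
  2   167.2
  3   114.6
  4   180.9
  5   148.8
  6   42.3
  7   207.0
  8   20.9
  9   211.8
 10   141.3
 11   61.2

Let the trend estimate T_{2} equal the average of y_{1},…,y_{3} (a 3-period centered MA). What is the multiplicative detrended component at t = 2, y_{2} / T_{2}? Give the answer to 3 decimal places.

Trend T_2 = (28.3 + 167.2 + 114.6) / 3 = 310.1/3 = 103.36667
Ratio to trend: 167.2 / 103.36667 = 1.618

1.618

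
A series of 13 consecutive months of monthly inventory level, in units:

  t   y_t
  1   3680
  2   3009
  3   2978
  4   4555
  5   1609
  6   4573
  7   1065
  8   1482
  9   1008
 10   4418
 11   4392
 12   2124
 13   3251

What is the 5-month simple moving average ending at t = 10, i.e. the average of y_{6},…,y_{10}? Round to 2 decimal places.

Sum of periods 6–10: 4573 + 1065 + 1482 + 1008 + 4418 = 12546
Divide by 5: 12546 / 5 = 2509.20

2509.20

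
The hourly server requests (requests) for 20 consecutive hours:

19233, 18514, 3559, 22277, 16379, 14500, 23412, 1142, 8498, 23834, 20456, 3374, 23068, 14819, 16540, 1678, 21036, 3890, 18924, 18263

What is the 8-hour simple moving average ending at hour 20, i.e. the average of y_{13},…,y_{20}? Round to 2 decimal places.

14777.25

Sum of periods 13–20: 23068 + 14819 + 16540 + 1678 + 21036 + 3890 + 18924 + 18263 = 118218
Divide by 8: 118218 / 8 = 14777.25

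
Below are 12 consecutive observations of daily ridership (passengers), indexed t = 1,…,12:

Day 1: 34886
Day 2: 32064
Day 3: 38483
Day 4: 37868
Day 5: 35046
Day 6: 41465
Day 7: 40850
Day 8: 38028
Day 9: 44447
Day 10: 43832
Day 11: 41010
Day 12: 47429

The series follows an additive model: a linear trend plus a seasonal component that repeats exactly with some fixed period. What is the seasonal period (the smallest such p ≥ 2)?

First differences y_{t+1} − y_t: -2822, 6419, -615, -2822, 6419, -615, -2822, 6419, …
The difference pattern repeats every 3 terms and not for any smaller step, so p = 3.

3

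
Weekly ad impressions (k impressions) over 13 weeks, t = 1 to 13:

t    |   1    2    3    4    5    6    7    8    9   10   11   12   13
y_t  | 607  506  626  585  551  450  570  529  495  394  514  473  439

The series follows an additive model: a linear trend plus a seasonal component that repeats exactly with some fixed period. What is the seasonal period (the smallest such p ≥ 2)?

First differences y_{t+1} − y_t: -101, 120, -41, -34, -101, 120, -41, -34, -101, 120, …
The difference pattern repeats every 4 terms and not for any smaller step, so p = 4.

4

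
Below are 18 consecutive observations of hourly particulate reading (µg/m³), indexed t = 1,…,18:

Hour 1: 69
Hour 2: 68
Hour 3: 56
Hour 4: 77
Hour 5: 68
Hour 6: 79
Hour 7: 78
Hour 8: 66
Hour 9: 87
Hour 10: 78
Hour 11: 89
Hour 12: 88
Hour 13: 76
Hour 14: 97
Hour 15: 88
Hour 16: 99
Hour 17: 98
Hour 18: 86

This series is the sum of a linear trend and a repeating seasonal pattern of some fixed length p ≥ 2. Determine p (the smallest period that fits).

First differences y_{t+1} − y_t: -1, -12, 21, -9, 11, -1, -12, 21, -9, 11, -1, -12, …
The difference pattern repeats every 5 terms and not for any smaller step, so p = 5.

5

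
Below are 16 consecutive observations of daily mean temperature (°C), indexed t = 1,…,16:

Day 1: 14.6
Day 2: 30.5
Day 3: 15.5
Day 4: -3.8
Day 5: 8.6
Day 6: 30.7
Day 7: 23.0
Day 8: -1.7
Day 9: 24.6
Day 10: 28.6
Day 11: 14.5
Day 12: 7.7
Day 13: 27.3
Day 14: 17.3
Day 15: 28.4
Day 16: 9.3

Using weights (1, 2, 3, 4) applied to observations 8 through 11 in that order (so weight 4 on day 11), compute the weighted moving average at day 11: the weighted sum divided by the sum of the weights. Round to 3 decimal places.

19.130

Weighted sum: 1·-1.7 + 2·24.6 + 3·28.6 + 4·14.5 = -1.7 + 49.2 + 85.8 + 58.0 = 191.3
Weight total: 1 + 2 + 3 + 4 = 10
WMA = 191.3 / 10 = 19.130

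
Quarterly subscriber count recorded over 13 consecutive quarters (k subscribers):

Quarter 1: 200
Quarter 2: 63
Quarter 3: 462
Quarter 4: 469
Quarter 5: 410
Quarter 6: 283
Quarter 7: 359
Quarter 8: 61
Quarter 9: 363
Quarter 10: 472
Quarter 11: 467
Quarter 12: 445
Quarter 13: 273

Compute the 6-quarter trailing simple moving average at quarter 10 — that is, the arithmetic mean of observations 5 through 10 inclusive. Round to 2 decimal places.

Sum of periods 5–10: 410 + 283 + 359 + 61 + 363 + 472 = 1948
Divide by 6: 1948 / 6 = 324.67

324.67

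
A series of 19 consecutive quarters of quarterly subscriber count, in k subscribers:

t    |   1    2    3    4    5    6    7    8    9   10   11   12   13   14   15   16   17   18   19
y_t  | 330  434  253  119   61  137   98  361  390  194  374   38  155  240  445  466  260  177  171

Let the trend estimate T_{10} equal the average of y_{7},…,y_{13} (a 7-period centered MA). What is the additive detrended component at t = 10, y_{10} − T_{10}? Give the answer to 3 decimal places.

Trend T_10 = (98 + 361 + 390 + 194 + 374 + 38 + 155) / 7 = 1610/7 = 230.00000
Detrended value: 194 − 230.00000 = -36.000

-36.000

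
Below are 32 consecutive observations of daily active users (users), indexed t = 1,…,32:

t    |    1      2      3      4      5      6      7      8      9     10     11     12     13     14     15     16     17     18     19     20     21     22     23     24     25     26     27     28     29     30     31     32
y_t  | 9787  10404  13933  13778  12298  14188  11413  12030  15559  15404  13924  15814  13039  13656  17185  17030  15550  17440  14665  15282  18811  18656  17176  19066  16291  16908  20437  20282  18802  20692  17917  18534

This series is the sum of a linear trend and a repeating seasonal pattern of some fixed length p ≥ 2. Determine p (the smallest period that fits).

6

First differences y_{t+1} − y_t: 617, 3529, -155, -1480, 1890, -2775, 617, 3529, -155, -1480, 1890, -2775, 617, 3529, …
The difference pattern repeats every 6 terms and not for any smaller step, so p = 6.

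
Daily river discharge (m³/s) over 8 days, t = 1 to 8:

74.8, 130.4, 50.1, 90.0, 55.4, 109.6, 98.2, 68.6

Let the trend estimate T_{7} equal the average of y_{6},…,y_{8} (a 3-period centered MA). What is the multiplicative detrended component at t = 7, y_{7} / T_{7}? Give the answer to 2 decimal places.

1.07

Trend T_7 = (109.6 + 98.2 + 68.6) / 3 = 276.4/3 = 92.1333
Ratio to trend: 98.2 / 92.1333 = 1.07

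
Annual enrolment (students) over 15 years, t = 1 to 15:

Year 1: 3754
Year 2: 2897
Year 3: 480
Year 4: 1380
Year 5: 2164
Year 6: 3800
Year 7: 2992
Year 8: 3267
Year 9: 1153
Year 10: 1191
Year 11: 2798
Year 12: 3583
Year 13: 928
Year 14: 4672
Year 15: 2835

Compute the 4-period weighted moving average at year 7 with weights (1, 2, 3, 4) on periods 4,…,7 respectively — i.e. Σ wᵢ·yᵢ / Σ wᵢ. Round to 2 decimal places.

Weighted sum: 1·1380 + 2·2164 + 3·3800 + 4·2992 = 1380 + 4328 + 11400 + 11968 = 29076
Weight total: 1 + 2 + 3 + 4 = 10
WMA = 29076 / 10 = 2907.60

2907.60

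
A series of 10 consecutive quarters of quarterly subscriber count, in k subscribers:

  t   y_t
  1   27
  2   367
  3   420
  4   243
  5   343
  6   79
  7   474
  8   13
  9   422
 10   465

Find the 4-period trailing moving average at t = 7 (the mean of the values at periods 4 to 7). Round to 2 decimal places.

Sum of periods 4–7: 243 + 343 + 79 + 474 = 1139
Divide by 4: 1139 / 4 = 284.75

284.75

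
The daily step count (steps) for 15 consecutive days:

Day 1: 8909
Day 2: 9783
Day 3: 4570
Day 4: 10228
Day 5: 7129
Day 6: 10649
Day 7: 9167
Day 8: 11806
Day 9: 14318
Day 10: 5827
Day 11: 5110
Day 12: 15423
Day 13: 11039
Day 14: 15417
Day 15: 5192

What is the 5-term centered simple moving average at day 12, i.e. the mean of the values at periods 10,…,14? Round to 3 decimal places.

10563.200

Sum of periods 10–14: 5827 + 5110 + 15423 + 11039 + 15417 = 52816
Divide by 5: 52816 / 5 = 10563.200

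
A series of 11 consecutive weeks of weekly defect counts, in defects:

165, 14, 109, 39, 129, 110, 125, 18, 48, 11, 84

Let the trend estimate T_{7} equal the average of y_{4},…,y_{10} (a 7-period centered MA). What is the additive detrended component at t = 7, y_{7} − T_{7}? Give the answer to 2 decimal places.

56.43

Trend T_7 = (39 + 129 + 110 + 125 + 18 + 48 + 11) / 7 = 480/7 = 68.5714
Detrended value: 125 − 68.5714 = 56.43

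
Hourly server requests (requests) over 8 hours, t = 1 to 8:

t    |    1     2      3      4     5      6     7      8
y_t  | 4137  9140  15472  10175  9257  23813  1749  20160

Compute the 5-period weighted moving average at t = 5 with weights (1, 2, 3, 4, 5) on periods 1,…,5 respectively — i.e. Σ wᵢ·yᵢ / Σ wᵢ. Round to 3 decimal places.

10387.867

Weighted sum: 1·4137 + 2·9140 + 3·15472 + 4·10175 + 5·9257 = 4137 + 18280 + 46416 + 40700 + 46285 = 155818
Weight total: 1 + 2 + 3 + 4 + 5 = 15
WMA = 155818 / 15 = 10387.867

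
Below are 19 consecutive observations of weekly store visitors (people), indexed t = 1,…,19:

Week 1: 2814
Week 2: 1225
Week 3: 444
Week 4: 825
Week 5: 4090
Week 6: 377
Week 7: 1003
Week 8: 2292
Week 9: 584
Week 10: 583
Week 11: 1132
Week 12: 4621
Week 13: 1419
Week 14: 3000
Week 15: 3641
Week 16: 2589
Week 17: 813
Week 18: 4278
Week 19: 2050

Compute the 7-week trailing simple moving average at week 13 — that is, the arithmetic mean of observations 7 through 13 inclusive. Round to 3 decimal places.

Sum of periods 7–13: 1003 + 2292 + 584 + 583 + 1132 + 4621 + 1419 = 11634
Divide by 7: 11634 / 7 = 1662.000

1662.000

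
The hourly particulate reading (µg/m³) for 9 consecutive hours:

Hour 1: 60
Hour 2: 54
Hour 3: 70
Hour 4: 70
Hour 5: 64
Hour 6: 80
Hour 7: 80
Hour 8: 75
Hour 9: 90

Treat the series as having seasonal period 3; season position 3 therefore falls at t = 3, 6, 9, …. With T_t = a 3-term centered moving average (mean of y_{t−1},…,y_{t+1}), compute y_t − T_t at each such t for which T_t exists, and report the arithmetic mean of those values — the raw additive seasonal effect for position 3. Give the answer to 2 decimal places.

5.33

Season position 3 occurs at t = 3, 6 (where T_t is defined).
t=3: T_3 = 64.6667; y_3 − T_3 = 70 − 64.6667 = 5.3333
t=6: T_6 = 74.6667; y_6 − T_6 = 80 − 74.6667 = 5.3333
Mean deviation: (5.3333 + 5.3333) / 2 = 5.33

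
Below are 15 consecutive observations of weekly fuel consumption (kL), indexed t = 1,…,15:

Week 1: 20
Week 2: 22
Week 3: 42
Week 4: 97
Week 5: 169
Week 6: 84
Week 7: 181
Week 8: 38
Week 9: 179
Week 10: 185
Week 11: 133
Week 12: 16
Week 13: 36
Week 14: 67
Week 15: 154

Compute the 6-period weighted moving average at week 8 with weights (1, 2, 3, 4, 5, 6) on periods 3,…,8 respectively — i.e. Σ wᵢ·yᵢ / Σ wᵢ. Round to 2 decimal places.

105.33

Weighted sum: 1·42 + 2·97 + 3·169 + 4·84 + 5·181 + 6·38 = 42 + 194 + 507 + 336 + 905 + 228 = 2212
Weight total: 1 + 2 + 3 + 4 + 5 + 6 = 21
WMA = 2212 / 21 = 105.33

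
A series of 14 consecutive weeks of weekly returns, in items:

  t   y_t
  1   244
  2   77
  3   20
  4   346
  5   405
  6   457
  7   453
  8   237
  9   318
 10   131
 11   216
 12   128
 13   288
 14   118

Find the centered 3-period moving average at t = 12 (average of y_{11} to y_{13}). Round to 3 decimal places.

210.667

Sum of periods 11–13: 216 + 128 + 288 = 632
Divide by 3: 632 / 3 = 210.667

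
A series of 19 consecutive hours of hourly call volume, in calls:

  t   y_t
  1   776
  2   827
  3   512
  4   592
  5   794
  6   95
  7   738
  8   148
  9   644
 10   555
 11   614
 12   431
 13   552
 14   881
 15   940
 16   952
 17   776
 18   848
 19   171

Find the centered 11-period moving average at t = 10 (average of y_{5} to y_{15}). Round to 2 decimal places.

Sum of periods 5–15: 794 + 95 + 738 + 148 + 644 + 555 + 614 + 431 + 552 + 881 + 940 = 6392
Divide by 11: 6392 / 11 = 581.09

581.09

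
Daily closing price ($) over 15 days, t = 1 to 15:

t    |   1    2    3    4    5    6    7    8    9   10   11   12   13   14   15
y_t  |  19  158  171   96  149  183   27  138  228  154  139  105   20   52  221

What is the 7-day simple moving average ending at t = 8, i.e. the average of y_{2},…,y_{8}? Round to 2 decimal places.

131.71

Sum of periods 2–8: 158 + 171 + 96 + 149 + 183 + 27 + 138 = 922
Divide by 7: 922 / 7 = 131.71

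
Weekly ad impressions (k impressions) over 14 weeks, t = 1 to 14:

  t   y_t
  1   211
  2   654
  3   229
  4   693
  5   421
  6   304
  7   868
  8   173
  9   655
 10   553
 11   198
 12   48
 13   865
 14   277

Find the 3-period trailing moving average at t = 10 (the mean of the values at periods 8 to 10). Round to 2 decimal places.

460.33

Sum of periods 8–10: 173 + 655 + 553 = 1381
Divide by 3: 1381 / 3 = 460.33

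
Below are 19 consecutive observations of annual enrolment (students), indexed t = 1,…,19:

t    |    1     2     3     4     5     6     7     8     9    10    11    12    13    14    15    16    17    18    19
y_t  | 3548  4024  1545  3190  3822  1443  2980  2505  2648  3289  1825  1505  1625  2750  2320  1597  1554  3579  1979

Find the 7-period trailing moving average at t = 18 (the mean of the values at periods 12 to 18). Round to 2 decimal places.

2132.86

Sum of periods 12–18: 1505 + 1625 + 2750 + 2320 + 1597 + 1554 + 3579 = 14930
Divide by 7: 14930 / 7 = 2132.86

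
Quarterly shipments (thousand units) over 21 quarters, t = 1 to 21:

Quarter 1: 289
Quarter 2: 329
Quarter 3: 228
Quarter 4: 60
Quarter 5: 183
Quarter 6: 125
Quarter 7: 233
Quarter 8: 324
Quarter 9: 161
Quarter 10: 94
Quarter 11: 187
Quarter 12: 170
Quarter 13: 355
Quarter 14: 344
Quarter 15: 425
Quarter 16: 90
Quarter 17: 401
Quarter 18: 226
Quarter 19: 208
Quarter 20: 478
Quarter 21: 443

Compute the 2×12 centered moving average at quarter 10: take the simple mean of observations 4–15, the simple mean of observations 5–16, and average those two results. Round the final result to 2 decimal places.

Sum over 4–15: 60 + 183 + 125 + 233 + 324 + 161 + 94 + 187 + 170 + 355 + 344 + 425 = 2661
Sum over 5–16: 183 + 125 + 233 + 324 + 161 + 94 + 187 + 170 + 355 + 344 + 425 + 90 = 2691
CMA at t=10 = (2661 + 2691) / (2·12) = 5352 / 24 = 223.00

223.00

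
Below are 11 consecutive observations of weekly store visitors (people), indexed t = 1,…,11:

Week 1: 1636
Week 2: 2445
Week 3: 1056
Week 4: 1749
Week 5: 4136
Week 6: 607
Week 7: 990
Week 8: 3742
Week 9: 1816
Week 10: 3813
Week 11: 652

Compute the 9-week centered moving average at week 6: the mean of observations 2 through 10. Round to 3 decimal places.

2261.556

Sum of periods 2–10: 2445 + 1056 + 1749 + 4136 + 607 + 990 + 3742 + 1816 + 3813 = 20354
Divide by 9: 20354 / 9 = 2261.556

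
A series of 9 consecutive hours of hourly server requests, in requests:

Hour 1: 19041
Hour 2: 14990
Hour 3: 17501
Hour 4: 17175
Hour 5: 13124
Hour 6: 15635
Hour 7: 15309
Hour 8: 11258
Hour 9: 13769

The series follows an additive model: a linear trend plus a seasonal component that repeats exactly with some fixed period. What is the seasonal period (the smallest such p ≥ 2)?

First differences y_{t+1} − y_t: -4051, 2511, -326, -4051, 2511, -326, -4051, 2511, …
The difference pattern repeats every 3 terms and not for any smaller step, so p = 3.

3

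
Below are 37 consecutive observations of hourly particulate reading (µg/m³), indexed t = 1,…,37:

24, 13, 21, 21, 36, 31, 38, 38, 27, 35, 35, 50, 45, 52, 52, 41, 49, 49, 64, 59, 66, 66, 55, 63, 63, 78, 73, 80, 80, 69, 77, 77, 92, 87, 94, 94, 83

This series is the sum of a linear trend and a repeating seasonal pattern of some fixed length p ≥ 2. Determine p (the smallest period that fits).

7

First differences y_{t+1} − y_t: -11, 8, 0, 15, -5, 7, 0, -11, 8, 0, 15, -5, 7, 0, -11, 8, …
The difference pattern repeats every 7 terms and not for any smaller step, so p = 7.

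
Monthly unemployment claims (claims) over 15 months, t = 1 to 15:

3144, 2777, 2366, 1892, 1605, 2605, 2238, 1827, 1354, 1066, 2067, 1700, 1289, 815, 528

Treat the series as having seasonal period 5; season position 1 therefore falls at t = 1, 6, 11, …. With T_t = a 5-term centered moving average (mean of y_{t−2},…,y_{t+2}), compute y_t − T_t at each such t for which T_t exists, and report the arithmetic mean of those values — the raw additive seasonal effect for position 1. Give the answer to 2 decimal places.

571.70

Season position 1 occurs at t = 6, 11 (where T_t is defined).
t=6: T_6 = 2033.4000; y_6 − T_6 = 2605 − 2033.4000 = 571.6000
t=11: T_11 = 1495.2000; y_11 − T_11 = 2067 − 1495.2000 = 571.8000
Mean deviation: (571.6000 + 571.8000) / 2 = 571.70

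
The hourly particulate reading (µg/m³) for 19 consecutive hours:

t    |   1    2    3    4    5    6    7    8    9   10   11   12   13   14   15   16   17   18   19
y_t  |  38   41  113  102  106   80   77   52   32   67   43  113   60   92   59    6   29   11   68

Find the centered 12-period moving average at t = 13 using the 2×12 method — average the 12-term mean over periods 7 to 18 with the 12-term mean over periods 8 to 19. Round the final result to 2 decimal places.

53.04

Sum over 7–18: 77 + 52 + 32 + 67 + 43 + 113 + 60 + 92 + 59 + 6 + 29 + 11 = 641
Sum over 8–19: 52 + 32 + 67 + 43 + 113 + 60 + 92 + 59 + 6 + 29 + 11 + 68 = 632
CMA at t=13 = (641 + 632) / (2·12) = 1273 / 24 = 53.04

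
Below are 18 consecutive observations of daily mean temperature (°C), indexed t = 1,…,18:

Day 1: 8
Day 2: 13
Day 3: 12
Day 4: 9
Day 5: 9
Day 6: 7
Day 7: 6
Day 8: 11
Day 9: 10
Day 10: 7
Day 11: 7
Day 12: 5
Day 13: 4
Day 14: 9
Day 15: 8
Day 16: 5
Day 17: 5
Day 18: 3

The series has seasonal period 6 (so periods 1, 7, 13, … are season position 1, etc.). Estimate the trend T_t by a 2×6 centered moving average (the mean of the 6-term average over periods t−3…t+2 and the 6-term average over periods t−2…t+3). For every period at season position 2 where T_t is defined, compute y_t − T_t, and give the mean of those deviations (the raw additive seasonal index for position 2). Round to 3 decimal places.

Season position 2 occurs at t = 8, 14 (where T_t is defined).
t=8: T_8 = 8.16667; y_8 − T_8 = 11 − 8.16667 = 2.83333
t=14: T_14 = 6.16667; y_14 − T_14 = 9 − 6.16667 = 2.83333
Mean deviation: (2.83333 + 2.83333) / 2 = 2.833

2.833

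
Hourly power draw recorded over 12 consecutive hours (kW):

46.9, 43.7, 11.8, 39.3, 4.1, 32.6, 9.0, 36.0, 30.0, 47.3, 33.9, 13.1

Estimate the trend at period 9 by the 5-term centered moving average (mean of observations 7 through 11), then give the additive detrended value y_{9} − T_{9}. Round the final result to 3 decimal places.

Trend T_9 = (9.0 + 36.0 + 30.0 + 47.3 + 33.9) / 5 = 156.2/5 = 31.24000
Detrended value: 30.0 − 31.24000 = -1.240

-1.240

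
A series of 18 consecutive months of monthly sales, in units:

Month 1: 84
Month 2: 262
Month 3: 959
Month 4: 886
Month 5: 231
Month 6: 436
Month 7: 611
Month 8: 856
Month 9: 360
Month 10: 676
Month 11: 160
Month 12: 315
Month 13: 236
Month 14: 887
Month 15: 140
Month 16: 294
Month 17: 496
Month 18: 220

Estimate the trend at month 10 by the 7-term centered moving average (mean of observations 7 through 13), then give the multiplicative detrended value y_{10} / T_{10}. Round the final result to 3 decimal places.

Trend T_10 = (611 + 856 + 360 + 676 + 160 + 315 + 236) / 7 = 3214/7 = 459.14286
Ratio to trend: 676 / 459.14286 = 1.472

1.472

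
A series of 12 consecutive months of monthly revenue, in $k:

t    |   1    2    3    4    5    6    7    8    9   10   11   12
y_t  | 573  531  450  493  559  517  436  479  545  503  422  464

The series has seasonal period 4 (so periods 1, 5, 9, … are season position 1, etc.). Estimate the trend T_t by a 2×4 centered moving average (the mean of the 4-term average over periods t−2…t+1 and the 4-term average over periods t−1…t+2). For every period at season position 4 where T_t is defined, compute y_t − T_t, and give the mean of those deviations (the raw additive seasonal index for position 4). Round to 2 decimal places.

Season position 4 occurs at t = 4, 8 (where T_t is defined).
t=4: T_4 = 506.5000; y_4 − T_4 = 493 − 506.5000 = -13.5000
t=8: T_8 = 492.5000; y_8 − T_8 = 479 − 492.5000 = -13.5000
Mean deviation: (-13.5000 + -13.5000) / 2 = -13.50

-13.50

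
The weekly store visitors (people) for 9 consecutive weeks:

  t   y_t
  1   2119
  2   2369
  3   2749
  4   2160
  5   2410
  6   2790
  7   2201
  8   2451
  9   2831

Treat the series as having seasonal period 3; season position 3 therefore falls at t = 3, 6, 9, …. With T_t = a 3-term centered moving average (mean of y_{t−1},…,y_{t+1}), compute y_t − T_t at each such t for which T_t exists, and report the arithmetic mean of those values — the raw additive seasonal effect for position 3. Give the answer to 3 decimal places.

323.000

Season position 3 occurs at t = 3, 6 (where T_t is defined).
t=3: T_3 = 2426.00000; y_3 − T_3 = 2749 − 2426.00000 = 323.00000
t=6: T_6 = 2467.00000; y_6 − T_6 = 2790 − 2467.00000 = 323.00000
Mean deviation: (323.00000 + 323.00000) / 2 = 323.000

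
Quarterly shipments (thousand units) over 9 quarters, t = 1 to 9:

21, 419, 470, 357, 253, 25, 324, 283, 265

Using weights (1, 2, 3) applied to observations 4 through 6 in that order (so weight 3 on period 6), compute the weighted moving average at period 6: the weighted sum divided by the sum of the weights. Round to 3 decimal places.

156.333

Weighted sum: 1·357 + 2·253 + 3·25 = 357 + 506 + 75 = 938
Weight total: 1 + 2 + 3 = 6
WMA = 938 / 6 = 156.333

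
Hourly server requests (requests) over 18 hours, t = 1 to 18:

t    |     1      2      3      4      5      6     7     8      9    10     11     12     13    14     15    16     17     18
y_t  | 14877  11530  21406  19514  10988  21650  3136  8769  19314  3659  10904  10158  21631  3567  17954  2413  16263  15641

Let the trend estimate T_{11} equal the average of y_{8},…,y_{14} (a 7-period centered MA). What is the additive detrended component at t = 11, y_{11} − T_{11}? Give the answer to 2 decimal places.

-239.14

Trend T_11 = (8769 + 19314 + 3659 + 10904 + 10158 + 21631 + 3567) / 7 = 78002/7 = 11143.1429
Detrended value: 10904 − 11143.1429 = -239.14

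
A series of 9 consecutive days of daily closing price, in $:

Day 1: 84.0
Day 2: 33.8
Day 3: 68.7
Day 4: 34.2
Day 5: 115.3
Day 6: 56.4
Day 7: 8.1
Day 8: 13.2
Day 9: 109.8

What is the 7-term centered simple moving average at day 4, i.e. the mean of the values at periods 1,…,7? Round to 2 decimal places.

57.21

Sum of periods 1–7: 84.0 + 33.8 + 68.7 + 34.2 + 115.3 + 56.4 + 8.1 = 400.5
Divide by 7: 400.5 / 7 = 57.21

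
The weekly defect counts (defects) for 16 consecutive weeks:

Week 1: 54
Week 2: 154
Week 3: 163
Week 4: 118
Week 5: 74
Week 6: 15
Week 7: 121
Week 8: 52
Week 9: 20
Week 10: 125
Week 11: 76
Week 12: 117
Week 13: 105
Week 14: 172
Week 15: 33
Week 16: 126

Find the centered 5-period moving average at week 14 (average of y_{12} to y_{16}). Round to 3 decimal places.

Sum of periods 12–16: 117 + 105 + 172 + 33 + 126 = 553
Divide by 5: 553 / 5 = 110.600

110.600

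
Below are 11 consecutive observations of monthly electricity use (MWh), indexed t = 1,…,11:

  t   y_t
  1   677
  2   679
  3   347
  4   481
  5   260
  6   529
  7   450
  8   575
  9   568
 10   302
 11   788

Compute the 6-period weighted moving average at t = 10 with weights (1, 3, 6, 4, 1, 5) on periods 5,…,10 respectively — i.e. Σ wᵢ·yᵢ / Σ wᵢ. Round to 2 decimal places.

446.25

Weighted sum: 1·260 + 3·529 + 6·450 + 4·575 + 1·568 + 5·302 = 260 + 1587 + 2700 + 2300 + 568 + 1510 = 8925
Weight total: 1 + 3 + 6 + 4 + 1 + 5 = 20
WMA = 8925 / 20 = 446.25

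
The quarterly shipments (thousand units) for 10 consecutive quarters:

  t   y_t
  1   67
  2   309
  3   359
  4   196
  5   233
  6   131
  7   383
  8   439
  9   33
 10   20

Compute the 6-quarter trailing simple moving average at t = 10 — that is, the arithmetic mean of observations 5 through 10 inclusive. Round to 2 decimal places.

206.50

Sum of periods 5–10: 233 + 131 + 383 + 439 + 33 + 20 = 1239
Divide by 6: 1239 / 6 = 206.50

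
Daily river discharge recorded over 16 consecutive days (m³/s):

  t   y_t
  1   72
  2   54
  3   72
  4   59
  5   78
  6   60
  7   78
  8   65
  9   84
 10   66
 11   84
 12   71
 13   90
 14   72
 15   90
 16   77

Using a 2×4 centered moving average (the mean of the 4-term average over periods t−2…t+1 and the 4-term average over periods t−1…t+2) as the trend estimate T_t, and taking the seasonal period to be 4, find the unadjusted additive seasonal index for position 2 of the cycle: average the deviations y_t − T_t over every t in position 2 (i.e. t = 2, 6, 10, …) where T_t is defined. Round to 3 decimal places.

-9.500

Season position 2 occurs at t = 6, 10, 14 (where T_t is defined).
t=6: T_6 = 69.50000; y_6 − T_6 = 60 − 69.50000 = -9.50000
t=10: T_10 = 75.50000; y_10 − T_10 = 66 − 75.50000 = -9.50000
t=14: T_14 = 81.50000; y_14 − T_14 = 72 − 81.50000 = -9.50000
Mean deviation: (-9.50000 + -9.50000 + -9.50000) / 3 = -9.500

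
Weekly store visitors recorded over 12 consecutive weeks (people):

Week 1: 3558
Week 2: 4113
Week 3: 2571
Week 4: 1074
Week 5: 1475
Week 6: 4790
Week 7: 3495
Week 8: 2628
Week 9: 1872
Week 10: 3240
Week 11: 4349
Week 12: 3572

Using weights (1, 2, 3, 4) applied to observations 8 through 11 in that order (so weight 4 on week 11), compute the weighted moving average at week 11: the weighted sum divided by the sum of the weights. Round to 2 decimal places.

3348.80

Weighted sum: 1·2628 + 2·1872 + 3·3240 + 4·4349 = 2628 + 3744 + 9720 + 17396 = 33488
Weight total: 1 + 2 + 3 + 4 = 10
WMA = 33488 / 10 = 3348.80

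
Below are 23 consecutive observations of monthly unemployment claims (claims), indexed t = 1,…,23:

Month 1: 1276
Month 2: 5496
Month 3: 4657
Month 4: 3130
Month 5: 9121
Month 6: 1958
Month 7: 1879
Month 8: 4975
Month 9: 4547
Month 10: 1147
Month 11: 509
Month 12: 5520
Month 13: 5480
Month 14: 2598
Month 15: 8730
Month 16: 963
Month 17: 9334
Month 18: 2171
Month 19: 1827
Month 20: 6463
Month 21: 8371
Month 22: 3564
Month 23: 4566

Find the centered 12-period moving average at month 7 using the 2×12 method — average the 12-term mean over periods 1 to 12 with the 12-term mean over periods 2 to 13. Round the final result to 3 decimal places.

3859.750

Sum over 1–12: 1276 + 5496 + 4657 + 3130 + 9121 + 1958 + 1879 + 4975 + 4547 + 1147 + 509 + 5520 = 44215
Sum over 2–13: 5496 + 4657 + 3130 + 9121 + 1958 + 1879 + 4975 + 4547 + 1147 + 509 + 5520 + 5480 = 48419
CMA at t=7 = (44215 + 48419) / (2·12) = 92634 / 24 = 3859.750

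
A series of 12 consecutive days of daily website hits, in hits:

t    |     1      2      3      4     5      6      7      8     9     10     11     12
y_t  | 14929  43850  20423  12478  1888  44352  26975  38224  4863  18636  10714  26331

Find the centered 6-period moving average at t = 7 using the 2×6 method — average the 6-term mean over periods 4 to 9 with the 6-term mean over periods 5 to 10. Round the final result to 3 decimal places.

Sum over 4–9: 12478 + 1888 + 44352 + 26975 + 38224 + 4863 = 128780
Sum over 5–10: 1888 + 44352 + 26975 + 38224 + 4863 + 18636 = 134938
CMA at t=7 = (128780 + 134938) / (2·6) = 263718 / 12 = 21976.500

21976.500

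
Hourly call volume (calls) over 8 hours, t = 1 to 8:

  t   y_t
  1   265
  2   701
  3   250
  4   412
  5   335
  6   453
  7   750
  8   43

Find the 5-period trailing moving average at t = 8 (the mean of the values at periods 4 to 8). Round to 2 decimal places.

398.60

Sum of periods 4–8: 412 + 335 + 453 + 750 + 43 = 1993
Divide by 5: 1993 / 5 = 398.60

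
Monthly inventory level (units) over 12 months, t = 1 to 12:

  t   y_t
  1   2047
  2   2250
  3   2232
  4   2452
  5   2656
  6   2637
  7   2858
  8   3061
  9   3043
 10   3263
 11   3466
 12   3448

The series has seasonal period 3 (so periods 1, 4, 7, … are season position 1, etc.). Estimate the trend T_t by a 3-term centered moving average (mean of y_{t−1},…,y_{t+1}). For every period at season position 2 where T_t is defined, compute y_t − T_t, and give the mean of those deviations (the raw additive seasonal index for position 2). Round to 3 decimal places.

73.833

Season position 2 occurs at t = 2, 5, 8, 11 (where T_t is defined).
t=2: T_2 = 2176.33333; y_2 − T_2 = 2250 − 2176.33333 = 73.66667
t=5: T_5 = 2581.66667; y_5 − T_5 = 2656 − 2581.66667 = 74.33333
t=8: T_8 = 2987.33333; y_8 − T_8 = 3061 − 2987.33333 = 73.66667
t=11: T_11 = 3392.33333; y_11 − T_11 = 3466 − 3392.33333 = 73.66667
Mean deviation: (73.66667 + 74.33333 + 73.66667 + 73.66667) / 4 = 73.833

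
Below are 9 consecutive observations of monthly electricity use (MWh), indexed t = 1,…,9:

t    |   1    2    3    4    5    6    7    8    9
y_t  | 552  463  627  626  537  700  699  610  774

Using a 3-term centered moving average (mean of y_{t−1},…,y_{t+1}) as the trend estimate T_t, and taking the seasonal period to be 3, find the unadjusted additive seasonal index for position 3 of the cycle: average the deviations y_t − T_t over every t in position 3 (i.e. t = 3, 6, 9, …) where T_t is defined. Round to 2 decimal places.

Season position 3 occurs at t = 3, 6 (where T_t is defined).
t=3: T_3 = 572.0000; y_3 − T_3 = 627 − 572.0000 = 55.0000
t=6: T_6 = 645.3333; y_6 − T_6 = 700 − 645.3333 = 54.6667
Mean deviation: (55.0000 + 54.6667) / 2 = 54.83

54.83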